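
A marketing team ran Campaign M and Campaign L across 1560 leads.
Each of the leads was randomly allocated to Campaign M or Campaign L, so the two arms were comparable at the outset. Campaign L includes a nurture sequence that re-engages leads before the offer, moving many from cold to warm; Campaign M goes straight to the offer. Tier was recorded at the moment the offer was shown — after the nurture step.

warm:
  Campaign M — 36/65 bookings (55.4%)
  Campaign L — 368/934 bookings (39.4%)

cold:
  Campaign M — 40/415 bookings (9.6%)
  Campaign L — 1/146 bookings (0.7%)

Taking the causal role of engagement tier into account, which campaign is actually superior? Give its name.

The stratified and pooled comparisons disagree (Campaign M wins within each engagement tier; Campaign L wins overall), so the answer turns on the causal role of engagement tier.
Engagement tier here is a post-treatment variable shaped by the campaign; conditioning on it would introduce bias rather than remove it. The overall comparison is the causal one.
Pooled: Campaign M 15.8% vs Campaign L 34.2%; Campaign L is higher overall.

Campaign L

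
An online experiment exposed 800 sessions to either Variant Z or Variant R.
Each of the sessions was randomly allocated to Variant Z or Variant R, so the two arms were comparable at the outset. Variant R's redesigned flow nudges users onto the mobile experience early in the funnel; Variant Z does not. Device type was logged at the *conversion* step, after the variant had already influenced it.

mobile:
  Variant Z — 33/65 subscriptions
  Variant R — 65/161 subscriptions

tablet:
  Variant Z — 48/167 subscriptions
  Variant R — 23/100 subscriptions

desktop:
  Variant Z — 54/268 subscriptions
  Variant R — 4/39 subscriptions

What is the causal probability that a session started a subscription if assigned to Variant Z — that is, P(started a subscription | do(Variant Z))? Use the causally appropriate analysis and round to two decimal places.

0.27

The device type-specific comparison favours Variant Z throughout, but the pooled figures favour Variant R. The question is whether to condition on device type.
Stratifying would compare variants among sessions the variants themselves sorted into device type groups — a form of selection on an intermediate. The unconditioned pooled rates give the total causal effect.
So P(outcome | do(Variant Z)) is just the pooled rate for Variant Z: 135/500 = 0.270.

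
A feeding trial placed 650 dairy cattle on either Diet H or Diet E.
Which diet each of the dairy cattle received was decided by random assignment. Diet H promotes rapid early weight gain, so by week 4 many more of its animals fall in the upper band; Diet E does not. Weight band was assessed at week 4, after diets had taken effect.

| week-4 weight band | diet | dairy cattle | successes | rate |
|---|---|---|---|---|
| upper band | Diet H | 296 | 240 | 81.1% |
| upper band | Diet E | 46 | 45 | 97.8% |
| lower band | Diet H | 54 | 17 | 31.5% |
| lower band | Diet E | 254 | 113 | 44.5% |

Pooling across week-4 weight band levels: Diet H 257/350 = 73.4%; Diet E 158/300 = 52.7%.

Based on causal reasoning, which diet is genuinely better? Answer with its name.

Week-4 weight band is recorded after the diet and is itself shifted by it — it sits on the causal path from diet to outcome. Conditioning on a mediator would strip out part of the effect we want; the pooled comparison gives the total causal effect.
Pooled: Diet H 73.4% vs Diet E 52.7%; Diet H is higher overall.

Diet H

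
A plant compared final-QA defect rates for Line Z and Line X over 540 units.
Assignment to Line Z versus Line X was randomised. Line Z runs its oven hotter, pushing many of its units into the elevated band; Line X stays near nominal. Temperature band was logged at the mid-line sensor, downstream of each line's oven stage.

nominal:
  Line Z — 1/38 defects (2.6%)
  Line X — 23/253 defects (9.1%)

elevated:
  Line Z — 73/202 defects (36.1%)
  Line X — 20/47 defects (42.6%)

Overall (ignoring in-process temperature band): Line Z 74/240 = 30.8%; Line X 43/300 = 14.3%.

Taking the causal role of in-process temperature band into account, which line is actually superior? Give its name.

Line X

Within every in-process temperature band level Line Z has the lower rate, yet pooled Line X does — Simpson's reversal.
In-process temperature band here is a post-treatment variable shaped by the line; conditioning on it would introduce bias rather than remove it. The overall comparison is the causal one.
Pooled: Line Z 30.8% vs Line X 14.3%; Line X is lower overall.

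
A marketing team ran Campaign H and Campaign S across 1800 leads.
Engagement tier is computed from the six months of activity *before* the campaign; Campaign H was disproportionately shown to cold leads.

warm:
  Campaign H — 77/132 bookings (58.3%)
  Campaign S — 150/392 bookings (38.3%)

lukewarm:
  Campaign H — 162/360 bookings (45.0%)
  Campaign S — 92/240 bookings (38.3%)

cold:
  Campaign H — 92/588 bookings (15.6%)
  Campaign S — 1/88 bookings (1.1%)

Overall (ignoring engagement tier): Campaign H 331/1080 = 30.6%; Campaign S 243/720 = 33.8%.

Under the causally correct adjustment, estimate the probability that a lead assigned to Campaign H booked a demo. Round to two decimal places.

0.38

Engagement tier is set before the campaign has any effect — it is not caused by the campaign — and it independently drives the outcome. That makes it a confounder, so the causal comparison is within engagement tier levels.
Standardising Campaign H to the population engagement tier mix: 0.291·77/132 + 0.333·162/360 + 0.376·92/588 = 0.379.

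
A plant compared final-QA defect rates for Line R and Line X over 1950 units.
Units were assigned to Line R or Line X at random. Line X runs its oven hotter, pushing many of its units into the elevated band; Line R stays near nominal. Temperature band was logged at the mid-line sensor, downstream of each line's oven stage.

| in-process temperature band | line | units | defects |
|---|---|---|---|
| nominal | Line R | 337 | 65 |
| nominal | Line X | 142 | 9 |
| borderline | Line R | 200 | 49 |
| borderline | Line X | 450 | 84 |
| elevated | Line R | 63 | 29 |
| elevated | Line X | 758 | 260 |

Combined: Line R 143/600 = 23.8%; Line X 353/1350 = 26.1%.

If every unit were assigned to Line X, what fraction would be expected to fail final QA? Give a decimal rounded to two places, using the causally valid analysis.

The stratified and pooled comparisons disagree (Line X wins within each in-process temperature band; Line R wins overall), so the answer turns on the causal role of in-process temperature band.
In-process temperature band is downstream of the line. One should not condition on a consequence of treatment, so the overall rates are the right comparison.
So P(outcome | do(Line X)) is just the pooled rate for Line X: 353/1350 = 0.261.

0.26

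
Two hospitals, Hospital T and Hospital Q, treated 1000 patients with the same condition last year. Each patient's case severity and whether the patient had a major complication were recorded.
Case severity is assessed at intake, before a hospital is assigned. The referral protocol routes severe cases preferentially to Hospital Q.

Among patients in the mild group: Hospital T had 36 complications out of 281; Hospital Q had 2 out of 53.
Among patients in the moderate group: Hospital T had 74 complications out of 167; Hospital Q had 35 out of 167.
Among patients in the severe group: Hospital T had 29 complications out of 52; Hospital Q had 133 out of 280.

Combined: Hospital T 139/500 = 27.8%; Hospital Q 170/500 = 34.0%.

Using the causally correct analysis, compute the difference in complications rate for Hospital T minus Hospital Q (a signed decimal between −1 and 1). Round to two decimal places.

+0.14

Here case severity is a common cause — it drives both which hospital a case falls under and the outcome. The crude comparison mixes populations; the stratum-specific rates are the causally relevant ones.
Adjusting over the population distribution of case severity: 0.334·(0.128−0.038) + 0.334·(0.443−0.210) + 0.332·(0.558−0.475) = +0.136.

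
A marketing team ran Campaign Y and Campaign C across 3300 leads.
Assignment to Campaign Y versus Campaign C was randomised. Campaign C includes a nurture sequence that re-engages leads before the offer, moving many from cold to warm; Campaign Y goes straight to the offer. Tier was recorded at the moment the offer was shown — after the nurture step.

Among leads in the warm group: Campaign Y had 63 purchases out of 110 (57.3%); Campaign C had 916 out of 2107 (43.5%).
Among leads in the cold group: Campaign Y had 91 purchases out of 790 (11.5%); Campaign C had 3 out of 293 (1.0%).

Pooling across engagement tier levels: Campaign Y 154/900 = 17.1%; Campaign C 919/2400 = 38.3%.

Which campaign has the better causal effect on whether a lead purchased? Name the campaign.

Campaign C

Because the campaign influences engagement tier, engagement tier is a post-treatment mediator, not a confounder. Stratifying on it would bias the estimate; the causal effect is the crude pooled difference.
Pooled: Campaign Y 17.1% vs Campaign C 38.3%; Campaign C is higher overall.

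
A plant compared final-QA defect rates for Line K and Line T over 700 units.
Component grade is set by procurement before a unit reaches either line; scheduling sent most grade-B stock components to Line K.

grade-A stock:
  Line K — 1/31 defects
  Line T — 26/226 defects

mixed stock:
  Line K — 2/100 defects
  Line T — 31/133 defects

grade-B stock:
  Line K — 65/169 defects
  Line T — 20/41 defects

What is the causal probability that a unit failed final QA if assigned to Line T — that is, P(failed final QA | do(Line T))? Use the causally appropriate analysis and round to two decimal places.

The stratified and pooled comparisons disagree (Line K wins within each component grade; Line T wins overall), so the answer turns on the causal role of component grade.
Nothing the line does changes component grade; the imbalance is an allocation artefact. With component grade also predicting the outcome, the pooled figure is confounded, and the within-stratum comparison is the causal one.
Standardising Line T to the population component grade mix: 0.367·26/226 + 0.333·31/133 + 0.300·20/41 = 0.266.

0.27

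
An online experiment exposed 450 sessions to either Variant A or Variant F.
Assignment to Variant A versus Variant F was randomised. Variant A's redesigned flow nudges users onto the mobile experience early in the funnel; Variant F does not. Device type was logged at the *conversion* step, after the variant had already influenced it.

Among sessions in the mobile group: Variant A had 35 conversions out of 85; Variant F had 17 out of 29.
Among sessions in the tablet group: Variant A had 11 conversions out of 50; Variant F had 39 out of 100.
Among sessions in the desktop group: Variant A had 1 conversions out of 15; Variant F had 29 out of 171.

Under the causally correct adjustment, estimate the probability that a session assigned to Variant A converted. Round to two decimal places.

Variant F is higher inside every device type stratum but Variant A is higher in aggregate. Whether to stratify depends on how device type relates to the variant.
Device type is downstream of the variant. One should not condition on a consequence of treatment, so the overall rates are the right comparison.
So P(outcome | do(Variant A)) is just the pooled rate for Variant A: 47/150 = 0.313.

0.31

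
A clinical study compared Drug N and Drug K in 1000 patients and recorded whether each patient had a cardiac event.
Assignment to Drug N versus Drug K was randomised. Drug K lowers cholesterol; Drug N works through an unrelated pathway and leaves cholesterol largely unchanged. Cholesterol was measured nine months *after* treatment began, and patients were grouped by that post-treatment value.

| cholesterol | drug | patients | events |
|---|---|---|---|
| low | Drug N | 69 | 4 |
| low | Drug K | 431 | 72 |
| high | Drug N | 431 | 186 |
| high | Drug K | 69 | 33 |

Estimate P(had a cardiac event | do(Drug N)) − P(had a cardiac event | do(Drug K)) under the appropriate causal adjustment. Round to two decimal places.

The stratified and pooled comparisons disagree (Drug N wins within each cholesterol; Drug K wins overall), so the answer turns on the causal role of cholesterol.
Stratifying would compare drugs among patients the drugs themselves sorted into cholesterol groups — a form of selection on an intermediate. The unconditioned pooled rates give the total causal effect.
The causal difference is the pooled difference: 0.380 − 0.210 = +0.170.

+0.17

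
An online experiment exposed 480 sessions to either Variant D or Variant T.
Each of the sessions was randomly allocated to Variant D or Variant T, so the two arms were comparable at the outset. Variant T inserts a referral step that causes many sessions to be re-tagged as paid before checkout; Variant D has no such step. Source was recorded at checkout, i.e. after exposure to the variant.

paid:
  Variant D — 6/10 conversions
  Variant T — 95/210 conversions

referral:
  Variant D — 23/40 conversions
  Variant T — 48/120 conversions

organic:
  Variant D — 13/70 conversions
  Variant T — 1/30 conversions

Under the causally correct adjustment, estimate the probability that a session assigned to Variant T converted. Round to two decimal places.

0.40

Variant D is higher inside every traffic source stratum but Variant T is higher in aggregate. Whether to stratify depends on how traffic source relates to the variant.
Traffic source here is a post-treatment variable shaped by the variant; conditioning on it would introduce bias rather than remove it. The overall comparison is the causal one.
So P(outcome | do(Variant T)) is just the pooled rate for Variant T: 144/360 = 0.400.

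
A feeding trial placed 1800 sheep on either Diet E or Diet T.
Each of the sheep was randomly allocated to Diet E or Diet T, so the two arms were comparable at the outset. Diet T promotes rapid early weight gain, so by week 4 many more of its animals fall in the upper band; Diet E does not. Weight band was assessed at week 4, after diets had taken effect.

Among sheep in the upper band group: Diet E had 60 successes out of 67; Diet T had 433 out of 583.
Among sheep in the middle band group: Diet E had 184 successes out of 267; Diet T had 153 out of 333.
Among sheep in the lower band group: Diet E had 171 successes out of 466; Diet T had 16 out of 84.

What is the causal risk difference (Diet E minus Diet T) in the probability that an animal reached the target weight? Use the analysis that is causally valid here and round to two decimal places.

-0.08

Diet E is higher inside every week-4 weight band stratum but Diet T is higher in aggregate. Whether to stratify depends on how week-4 weight band relates to the diet.
Week-4 weight band here is a post-treatment variable shaped by the diet; conditioning on it would introduce bias rather than remove it. The overall comparison is the causal one.
The causal difference is the pooled difference: 0.519 − 0.602 = -0.083.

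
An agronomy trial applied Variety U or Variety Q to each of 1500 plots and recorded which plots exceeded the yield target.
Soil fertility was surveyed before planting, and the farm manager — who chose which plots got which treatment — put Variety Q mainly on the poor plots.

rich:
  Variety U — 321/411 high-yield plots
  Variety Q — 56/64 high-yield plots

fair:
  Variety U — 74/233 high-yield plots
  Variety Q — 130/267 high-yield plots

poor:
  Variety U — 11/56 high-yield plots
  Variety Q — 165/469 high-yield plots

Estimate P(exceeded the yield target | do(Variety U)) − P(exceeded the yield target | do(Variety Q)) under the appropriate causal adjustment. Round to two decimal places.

The stratified and pooled comparisons disagree (Variety Q wins within each soil fertility; Variety U wins overall), so the answer turns on the causal role of soil fertility.
Soil fertility satisfies the back-door criterion: it is not a descendant of the variety, and it blocks the spurious path from variety to outcome. Adjusting for it (i.e., using the within-soil fertility rates) gives the causal effect.
Adjusting over the population distribution of soil fertility: 0.317·(0.781−0.875) + 0.333·(0.318−0.487) + 0.350·(0.196−0.352) = -0.141.

-0.14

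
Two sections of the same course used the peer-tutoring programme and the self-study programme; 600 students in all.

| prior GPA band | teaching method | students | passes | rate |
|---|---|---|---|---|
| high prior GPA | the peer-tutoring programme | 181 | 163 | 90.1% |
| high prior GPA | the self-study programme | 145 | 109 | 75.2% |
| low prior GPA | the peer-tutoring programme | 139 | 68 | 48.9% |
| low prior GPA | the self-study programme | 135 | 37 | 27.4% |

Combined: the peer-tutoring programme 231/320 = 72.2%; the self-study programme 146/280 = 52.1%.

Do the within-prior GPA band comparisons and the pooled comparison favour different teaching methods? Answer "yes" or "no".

no

Within each prior GPA band level (high prior GPA 90.1% vs 75.2%; low prior GPA 48.9% vs 27.4%), the peer-tutoring programme has the higher rate every time. Pooled: 72.2% vs 52.1% — the peer-tutoring programme has the higher rate overall. They agree.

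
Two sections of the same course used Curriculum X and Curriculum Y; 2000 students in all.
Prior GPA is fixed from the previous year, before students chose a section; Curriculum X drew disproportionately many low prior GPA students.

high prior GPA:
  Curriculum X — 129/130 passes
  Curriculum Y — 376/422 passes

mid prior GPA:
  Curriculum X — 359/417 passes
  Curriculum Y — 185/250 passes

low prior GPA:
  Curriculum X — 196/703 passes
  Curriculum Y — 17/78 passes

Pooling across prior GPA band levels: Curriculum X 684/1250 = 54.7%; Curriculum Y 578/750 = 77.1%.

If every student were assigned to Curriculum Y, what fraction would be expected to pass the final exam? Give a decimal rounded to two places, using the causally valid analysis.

0.58

Prior GPA band differs across teaching methods for reasons unrelated to any effect of the teaching method itself, and it separately predicts the outcome — a classic confounder. We must compare within prior GPA band levels.
Standardising Curriculum Y to the population prior GPA band mix: 0.276·376/422 + 0.334·185/250 + 0.391·17/78 = 0.578.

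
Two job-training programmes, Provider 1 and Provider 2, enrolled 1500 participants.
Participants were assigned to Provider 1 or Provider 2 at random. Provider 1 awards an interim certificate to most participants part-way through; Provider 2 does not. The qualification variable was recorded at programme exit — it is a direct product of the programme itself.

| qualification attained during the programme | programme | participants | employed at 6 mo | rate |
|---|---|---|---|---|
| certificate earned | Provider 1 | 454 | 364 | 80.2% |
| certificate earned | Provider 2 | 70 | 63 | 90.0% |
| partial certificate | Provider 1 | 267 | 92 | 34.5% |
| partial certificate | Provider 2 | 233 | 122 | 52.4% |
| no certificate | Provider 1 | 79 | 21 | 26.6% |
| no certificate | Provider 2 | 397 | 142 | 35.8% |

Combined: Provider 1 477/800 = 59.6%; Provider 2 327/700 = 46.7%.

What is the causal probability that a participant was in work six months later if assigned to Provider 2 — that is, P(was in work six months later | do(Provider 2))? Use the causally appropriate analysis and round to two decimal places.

The stratified and pooled comparisons disagree (Provider 2 wins within each qualification attained during the programme; Provider 1 wins overall), so the answer turns on the causal role of qualification attained during the programme.
Qualification attained during the programme is recorded after the programme and is itself shifted by it — it sits on the causal path from programme to outcome. Conditioning on a mediator would strip out part of the effect we want; the pooled comparison gives the total causal effect.
So P(outcome | do(Provider 2)) is just the pooled rate for Provider 2: 327/700 = 0.467.

0.47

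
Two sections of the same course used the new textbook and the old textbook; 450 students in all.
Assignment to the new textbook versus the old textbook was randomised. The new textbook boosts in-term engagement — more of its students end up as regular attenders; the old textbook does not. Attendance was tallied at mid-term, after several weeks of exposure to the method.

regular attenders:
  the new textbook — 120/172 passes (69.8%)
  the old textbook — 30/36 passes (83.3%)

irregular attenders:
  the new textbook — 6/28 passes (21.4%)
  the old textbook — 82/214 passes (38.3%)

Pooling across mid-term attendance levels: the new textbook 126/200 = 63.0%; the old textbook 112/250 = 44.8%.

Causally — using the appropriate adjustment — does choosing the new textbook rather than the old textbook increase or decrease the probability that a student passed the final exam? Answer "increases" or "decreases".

Mid-term attendance is downstream of the teaching method. One should not condition on a consequence of treatment, so the overall rates are the right comparison.
Pooled: the new textbook 63.0% vs the old textbook 44.8%; the new textbook is higher overall.

increases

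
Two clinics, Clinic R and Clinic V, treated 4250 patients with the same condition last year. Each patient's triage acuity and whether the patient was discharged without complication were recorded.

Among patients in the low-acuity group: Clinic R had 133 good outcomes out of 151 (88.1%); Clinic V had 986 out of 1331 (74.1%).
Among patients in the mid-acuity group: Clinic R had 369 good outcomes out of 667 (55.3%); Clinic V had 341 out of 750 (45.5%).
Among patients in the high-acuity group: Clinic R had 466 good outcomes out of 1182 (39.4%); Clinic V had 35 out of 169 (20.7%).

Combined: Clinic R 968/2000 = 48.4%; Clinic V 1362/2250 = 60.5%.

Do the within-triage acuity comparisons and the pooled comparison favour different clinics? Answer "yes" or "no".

yes

Within each triage acuity level (low-acuity 88.1% vs 74.1%; mid-acuity 55.3% vs 45.5%; high-acuity 39.4% vs 20.7%), Clinic R has the higher rate every time. Pooled: 48.4% vs 60.5% — Clinic V has the higher rate overall. The two comparisons disagree.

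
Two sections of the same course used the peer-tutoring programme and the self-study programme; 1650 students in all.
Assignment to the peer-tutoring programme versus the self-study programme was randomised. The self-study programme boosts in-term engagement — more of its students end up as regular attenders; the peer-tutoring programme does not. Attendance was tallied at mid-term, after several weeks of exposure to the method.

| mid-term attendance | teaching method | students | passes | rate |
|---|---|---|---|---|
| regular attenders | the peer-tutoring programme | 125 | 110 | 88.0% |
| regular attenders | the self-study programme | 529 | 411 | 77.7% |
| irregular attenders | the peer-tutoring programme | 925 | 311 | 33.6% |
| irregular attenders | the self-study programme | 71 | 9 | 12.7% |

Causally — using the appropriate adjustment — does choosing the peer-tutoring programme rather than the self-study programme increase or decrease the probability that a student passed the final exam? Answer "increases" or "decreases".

decreases

Mid-term attendance here is a post-treatment variable shaped by the teaching method; conditioning on it would introduce bias rather than remove it. The overall comparison is the causal one.
Pooled: the peer-tutoring programme 40.1% vs the self-study programme 70.0%; the self-study programme is higher overall.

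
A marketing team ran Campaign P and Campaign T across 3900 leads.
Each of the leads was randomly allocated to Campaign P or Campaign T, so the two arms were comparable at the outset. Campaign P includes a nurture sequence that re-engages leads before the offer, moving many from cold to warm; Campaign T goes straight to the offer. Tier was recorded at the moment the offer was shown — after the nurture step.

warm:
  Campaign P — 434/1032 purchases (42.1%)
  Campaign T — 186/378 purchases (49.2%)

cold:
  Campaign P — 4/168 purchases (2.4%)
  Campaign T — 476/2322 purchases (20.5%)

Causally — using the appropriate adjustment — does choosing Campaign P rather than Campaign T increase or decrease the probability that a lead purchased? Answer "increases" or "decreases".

increases

Engagement tier is downstream of the campaign. One should not condition on a consequence of treatment, so the overall rates are the right comparison.
Pooled: Campaign P 36.5% vs Campaign T 24.5%; Campaign P is higher overall.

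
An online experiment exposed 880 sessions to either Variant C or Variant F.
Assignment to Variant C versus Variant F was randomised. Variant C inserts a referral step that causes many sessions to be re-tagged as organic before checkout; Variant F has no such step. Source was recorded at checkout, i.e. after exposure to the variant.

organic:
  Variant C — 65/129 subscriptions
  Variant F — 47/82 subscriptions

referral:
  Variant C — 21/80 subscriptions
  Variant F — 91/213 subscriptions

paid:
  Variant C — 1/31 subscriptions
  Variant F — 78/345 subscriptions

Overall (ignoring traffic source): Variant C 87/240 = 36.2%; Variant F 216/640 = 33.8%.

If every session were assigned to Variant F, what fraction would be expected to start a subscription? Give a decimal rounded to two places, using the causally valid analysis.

0.34

Variant F is higher inside every traffic source stratum but Variant C is higher in aggregate. Whether to stratify depends on how traffic source relates to the variant.
Traffic source lies on the pathway variant → traffic source → outcome, so adjusting for it blocks the indirect effect. For the total causal effect of variant, use the unadjusted pooled rates.
So P(outcome | do(Variant F)) is just the pooled rate for Variant F: 216/640 = 0.338.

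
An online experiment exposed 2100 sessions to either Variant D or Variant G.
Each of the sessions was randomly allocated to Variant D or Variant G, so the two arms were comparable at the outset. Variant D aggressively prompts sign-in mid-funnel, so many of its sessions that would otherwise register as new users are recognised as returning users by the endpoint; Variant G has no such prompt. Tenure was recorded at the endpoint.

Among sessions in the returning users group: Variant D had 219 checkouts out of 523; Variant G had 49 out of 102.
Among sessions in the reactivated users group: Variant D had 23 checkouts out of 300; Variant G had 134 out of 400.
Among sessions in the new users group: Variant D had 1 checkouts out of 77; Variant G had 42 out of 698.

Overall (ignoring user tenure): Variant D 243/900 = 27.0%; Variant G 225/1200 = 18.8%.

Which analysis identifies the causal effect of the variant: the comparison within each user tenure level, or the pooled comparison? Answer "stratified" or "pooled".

pooled

Variant G is higher inside every user tenure stratum but Variant D is higher in aggregate. Whether to stratify depends on how user tenure relates to the variant.
Because the variant influences user tenure, user tenure is a post-treatment mediator, not a confounder. Stratifying on it would bias the estimate; the causal effect is the crude pooled difference.
Pooled: Variant D 27.0% vs Variant G 18.8%; Variant D is higher overall.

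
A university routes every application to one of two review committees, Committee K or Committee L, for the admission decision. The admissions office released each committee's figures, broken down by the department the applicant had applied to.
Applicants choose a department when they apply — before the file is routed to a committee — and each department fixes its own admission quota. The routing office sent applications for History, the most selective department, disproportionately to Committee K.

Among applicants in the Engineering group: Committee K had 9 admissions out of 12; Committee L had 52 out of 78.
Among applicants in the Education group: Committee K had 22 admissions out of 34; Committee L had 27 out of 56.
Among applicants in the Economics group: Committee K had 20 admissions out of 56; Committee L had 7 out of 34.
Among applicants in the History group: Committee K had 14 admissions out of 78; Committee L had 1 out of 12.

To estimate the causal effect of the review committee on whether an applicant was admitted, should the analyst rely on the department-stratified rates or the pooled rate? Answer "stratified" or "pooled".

Department differs across review committees for reasons unrelated to any effect of the review committee itself, and it separately predicts the outcome — a classic confounder. We must compare within department levels.
Within each level — Engineering: 75.0% vs 66.7%; Education: 64.7% vs 48.2%; Economics: 35.7% vs 20.6%; History: 17.9% vs 8.3% — Committee K is higher every time.

stratified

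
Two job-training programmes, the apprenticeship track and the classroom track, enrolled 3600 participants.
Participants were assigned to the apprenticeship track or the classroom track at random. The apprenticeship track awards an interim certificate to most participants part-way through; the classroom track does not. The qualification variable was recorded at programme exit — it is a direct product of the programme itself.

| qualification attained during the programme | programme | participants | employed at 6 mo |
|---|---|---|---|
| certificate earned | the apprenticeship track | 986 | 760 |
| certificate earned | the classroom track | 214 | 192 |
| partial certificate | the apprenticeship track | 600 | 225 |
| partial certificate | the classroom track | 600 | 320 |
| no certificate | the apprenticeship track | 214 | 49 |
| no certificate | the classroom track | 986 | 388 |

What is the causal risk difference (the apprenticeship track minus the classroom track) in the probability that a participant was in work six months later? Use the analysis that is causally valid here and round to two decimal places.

+0.07

the classroom track is higher inside every qualification attained during the programme stratum but the apprenticeship track is higher in aggregate. Whether to stratify depends on how qualification attained during the programme relates to the programme.
Because the programme influences qualification attained during the programme, qualification attained during the programme is a post-treatment mediator, not a confounder. Stratifying on it would bias the estimate; the causal effect is the crude pooled difference.
The causal difference is the pooled difference: 0.574 − 0.500 = +0.074.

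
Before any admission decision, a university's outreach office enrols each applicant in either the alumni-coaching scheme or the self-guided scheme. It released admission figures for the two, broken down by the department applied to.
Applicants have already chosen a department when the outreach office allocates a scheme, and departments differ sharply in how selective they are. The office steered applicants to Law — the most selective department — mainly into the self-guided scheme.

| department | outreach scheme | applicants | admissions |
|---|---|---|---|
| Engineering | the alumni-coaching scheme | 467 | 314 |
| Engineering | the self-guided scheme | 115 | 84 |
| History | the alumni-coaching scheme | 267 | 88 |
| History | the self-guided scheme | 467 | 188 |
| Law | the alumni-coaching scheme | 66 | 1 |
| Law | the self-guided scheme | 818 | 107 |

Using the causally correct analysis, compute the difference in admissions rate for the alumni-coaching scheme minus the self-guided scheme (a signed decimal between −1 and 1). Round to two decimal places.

The department-specific comparison favours the self-guided scheme throughout, but the pooled figures favour the alumni-coaching scheme. The question is whether to condition on department.
Department differs across outreach schemes for reasons unrelated to any effect of the outreach scheme itself, and it separately predicts the outcome — a classic confounder. We must compare within department levels.
Adjusting over the population distribution of department: 0.265·(0.672−0.730) + 0.334·(0.330−0.403) + 0.402·(0.015−0.131) = -0.086.

-0.09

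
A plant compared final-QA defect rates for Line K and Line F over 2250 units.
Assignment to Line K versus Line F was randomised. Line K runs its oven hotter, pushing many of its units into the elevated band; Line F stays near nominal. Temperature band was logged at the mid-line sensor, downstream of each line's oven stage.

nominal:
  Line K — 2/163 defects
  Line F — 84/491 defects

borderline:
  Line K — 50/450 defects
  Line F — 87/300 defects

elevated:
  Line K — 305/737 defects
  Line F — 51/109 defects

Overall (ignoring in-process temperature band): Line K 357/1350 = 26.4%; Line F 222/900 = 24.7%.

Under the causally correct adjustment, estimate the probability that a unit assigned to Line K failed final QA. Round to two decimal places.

Within every in-process temperature band level Line K has the lower rate, yet pooled Line F does — Simpson's reversal.
In-process temperature band is downstream of the line. One should not condition on a consequence of treatment, so the overall rates are the right comparison.
So P(outcome | do(Line K)) is just the pooled rate for Line K: 357/1350 = 0.264.

0.26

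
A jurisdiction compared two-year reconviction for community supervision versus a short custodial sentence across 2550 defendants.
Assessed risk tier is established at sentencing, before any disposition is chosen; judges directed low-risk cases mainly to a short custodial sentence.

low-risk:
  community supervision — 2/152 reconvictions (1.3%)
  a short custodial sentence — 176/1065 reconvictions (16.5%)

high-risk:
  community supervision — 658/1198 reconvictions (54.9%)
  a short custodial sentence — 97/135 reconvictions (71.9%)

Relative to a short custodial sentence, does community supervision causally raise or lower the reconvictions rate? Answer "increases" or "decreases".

Here assessed risk tier is a common cause — it drives both which disposition a case falls under and the outcome. The crude comparison mixes populations; the stratum-specific rates are the causally relevant ones.
Within each level — low-risk: 1.3% vs 16.5%; high-risk: 54.9% vs 71.9% — community supervision is lower every time.

decreases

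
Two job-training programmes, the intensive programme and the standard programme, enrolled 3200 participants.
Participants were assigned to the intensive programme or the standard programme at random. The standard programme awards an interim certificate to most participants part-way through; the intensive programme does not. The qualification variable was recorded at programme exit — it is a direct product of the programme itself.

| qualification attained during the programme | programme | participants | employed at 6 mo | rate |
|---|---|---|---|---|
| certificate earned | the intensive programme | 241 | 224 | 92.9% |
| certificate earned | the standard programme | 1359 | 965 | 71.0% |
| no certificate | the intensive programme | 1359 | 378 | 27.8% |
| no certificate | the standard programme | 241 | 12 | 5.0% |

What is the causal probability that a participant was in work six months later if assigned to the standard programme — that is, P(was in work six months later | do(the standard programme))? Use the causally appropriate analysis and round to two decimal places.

0.61

The distribution of qualification attained during the programme is itself part of what the programme does — it is an intermediate outcome. Holding it fixed would remove that part of the effect; the total effect is the pooled difference.
So P(outcome | do(the standard programme)) is just the pooled rate for the standard programme: 977/1600 = 0.611.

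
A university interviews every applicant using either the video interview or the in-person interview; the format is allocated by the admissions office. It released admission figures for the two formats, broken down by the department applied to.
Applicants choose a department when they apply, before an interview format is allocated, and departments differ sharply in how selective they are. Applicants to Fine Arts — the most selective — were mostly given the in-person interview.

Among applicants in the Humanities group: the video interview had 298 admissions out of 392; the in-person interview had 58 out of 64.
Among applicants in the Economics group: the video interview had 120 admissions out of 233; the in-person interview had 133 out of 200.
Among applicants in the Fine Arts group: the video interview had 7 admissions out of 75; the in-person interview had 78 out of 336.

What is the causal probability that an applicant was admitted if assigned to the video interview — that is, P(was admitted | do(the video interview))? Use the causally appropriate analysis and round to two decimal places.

Department is set before the interview format has any effect — it is not caused by the interview format — and it independently drives the outcome. That makes it a confounder, so the causal comparison is within department levels.
Standardising the video interview to the population department mix: 0.351·298/392 + 0.333·120/233 + 0.316·7/75 = 0.468.

0.47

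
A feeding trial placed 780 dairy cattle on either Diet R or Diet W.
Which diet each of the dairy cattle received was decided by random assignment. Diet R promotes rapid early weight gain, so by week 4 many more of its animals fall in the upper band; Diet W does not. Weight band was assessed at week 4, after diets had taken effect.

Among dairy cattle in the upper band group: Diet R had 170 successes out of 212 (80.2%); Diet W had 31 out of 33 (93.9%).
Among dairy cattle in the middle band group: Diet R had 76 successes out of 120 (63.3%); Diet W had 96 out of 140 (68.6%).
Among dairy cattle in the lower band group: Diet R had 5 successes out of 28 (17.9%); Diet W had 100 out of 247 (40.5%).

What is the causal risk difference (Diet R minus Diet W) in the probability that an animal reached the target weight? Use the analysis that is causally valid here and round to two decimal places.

Within every week-4 weight band level Diet W has the higher rate, yet pooled Diet R does — Simpson's reversal.
Because the diet influences week-4 weight band, week-4 weight band is a post-treatment mediator, not a confounder. Stratifying on it would bias the estimate; the causal effect is the crude pooled difference.
The causal difference is the pooled difference: 0.697 − 0.540 = +0.157.

+0.16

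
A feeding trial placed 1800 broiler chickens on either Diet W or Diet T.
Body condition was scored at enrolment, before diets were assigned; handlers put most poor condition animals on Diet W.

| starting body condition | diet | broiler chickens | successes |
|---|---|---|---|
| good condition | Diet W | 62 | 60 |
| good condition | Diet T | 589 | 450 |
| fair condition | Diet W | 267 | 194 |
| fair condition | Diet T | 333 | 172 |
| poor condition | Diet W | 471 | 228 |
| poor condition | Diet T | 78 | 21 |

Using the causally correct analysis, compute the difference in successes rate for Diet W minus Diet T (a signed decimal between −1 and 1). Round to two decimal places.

+0.21

The stratified and pooled comparisons disagree (Diet W wins within each starting body condition; Diet T wins overall), so the answer turns on the causal role of starting body condition.
The imbalance in starting body condition arose from how broiler chickens were allocated, not from anything the diet did; and starting body condition independently affects the outcome. The pooled gap is confounded — condition on starting body condition.
Adjusting over the population distribution of starting body condition: 0.362·(0.968−0.764) + 0.333·(0.727−0.517) + 0.305·(0.484−0.269) = +0.209.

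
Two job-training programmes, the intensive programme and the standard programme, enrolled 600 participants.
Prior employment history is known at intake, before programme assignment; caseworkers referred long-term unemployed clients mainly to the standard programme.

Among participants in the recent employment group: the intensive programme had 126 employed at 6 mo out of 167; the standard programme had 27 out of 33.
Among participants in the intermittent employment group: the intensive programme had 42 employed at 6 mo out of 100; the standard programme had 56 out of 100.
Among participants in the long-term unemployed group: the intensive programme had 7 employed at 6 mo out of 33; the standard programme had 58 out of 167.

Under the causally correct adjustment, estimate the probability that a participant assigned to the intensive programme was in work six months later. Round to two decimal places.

Prior employment history satisfies the back-door criterion: it is not a descendant of the programme, and it blocks the spurious path from programme to outcome. Adjusting for it (i.e., using the within-prior employment history rates) gives the causal effect.
Standardising the intensive programme to the population prior employment history mix: 0.333·126/167 + 0.333·42/100 + 0.333·7/33 = 0.462.

0.46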